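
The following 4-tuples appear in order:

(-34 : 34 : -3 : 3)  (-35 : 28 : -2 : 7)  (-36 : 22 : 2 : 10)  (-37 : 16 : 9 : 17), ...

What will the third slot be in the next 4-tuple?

19

Third slot: -3, -2, 2, 9 → 19 (differences are 1, 4, 7, … (increasing by 3 each time)).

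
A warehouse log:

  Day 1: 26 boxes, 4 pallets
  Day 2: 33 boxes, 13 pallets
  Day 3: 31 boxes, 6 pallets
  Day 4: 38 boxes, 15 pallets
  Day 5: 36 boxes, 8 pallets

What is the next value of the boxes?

For the boxes, alternating steps +7, −2, +7, −2, …: 26, 33, 31, 38, 36 → 43.
For the pallets, alternating steps +9, −7, +9, −7, …: 4, 13, 6, 15, 8 → 17.

43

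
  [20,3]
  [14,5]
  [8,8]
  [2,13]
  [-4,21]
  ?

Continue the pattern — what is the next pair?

For the first entry, −6 each step: 20, 14, 8, 2, -4 → -10.
Second entry goes 3, 5, 8, 13, 21 → 34 (each term is the sum of the two before it).
So the next pair is [-10,34].

[-10,34]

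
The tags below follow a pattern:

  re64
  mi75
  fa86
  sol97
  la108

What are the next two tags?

Note: runs through the solfège scale do→ti, so re, mi, fa, sol, la → ti → do.
Second component: 64, 75, 86, 97, 108 → 119 → 130 (+11 each step).
So the next two tags are ti119 and do130.

ti119 then do130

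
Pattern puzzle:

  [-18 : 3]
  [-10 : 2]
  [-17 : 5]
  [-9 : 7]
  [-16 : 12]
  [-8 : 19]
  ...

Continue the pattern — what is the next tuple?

First entry goes -18, -10, -17, -9, -16, -8 → -15 (alternating steps +8, −7, +8, −7, …).
Second entry: 3, 2, 5, 7, 12, 19 → 31 (each term is the sum of the two before it).
Combining the parts gives [-15 : 31].

[-15 : 31]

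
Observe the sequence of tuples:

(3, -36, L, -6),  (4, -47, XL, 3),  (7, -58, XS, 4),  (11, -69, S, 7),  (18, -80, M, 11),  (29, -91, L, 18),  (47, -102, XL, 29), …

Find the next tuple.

(76, -113, XS, 47)

First component: each term is the sum of the two before it, so 3, 4, 7, 11, 18, 29, 47 → 76.
Second component — −11 each step: -36, -47, -58, -69, -80, -91, -102 → -113.
Size: repeats L → XL → XS → S → M; L, XL, XS, S, M, L, XL → XS.
Fourth component goes -6, 3, 4, 7, 11, 18, 29 → 47 (always the previous value of the first component).
Putting it together: (76, -113, XS, 47).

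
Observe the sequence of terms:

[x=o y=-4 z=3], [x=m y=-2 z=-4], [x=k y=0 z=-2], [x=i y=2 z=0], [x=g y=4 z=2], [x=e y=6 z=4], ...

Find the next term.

[x=c y=8 z=6]

X: letters move back 2 places in the alphabet, so o, m, k, i, g, e → c.
Y: +2 each step; -4, -2, 0, 2, 4, 6 → 8.
For the z, always the previous value of the y: 3, -4, -2, 0, 2, 4 → 6.
So the next term is [x=c y=8 z=6].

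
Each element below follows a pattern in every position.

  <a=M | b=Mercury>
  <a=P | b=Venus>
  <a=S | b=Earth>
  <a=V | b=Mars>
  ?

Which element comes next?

<a=Y | b=Jupiter>

A: letters move forward 3 places in the alphabet; M, P, S, V → Y.
B goes Mercury, Venus, Earth, Mars → Jupiter (runs through the planets Mercury→Neptune).
So the next element is <a=Y | b=Jupiter>.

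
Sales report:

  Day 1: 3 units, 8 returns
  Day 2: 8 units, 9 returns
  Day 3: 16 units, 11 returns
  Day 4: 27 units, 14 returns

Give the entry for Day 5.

41 units, 18 returns

Units: differences are 5, 8, 11, … (increasing by 3 each time), so 3, 8, 16, 27 → 41.
Returns: 8, 9, 11, 14 → 18 (differences are 1, 2, 3, … (increasing by 1 each time)).
So the next record is 41 units, 18 returns.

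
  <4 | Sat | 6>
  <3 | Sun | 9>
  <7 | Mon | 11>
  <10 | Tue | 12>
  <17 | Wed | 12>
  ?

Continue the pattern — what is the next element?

First slot: each term is the sum of the two before it; 4, 3, 7, 10, 17 → 27.
Day — runs through the weekdays Mon→Sun: Sat, Sun, Mon, Tue, Wed → Thu.
For the third slot, differences are 3, 2, 1, … (decreasing by 1 each time): 6, 9, 11, 12, 12 → 11.
So the next element is <27 | Thu | 11>.

<27 | Thu | 11>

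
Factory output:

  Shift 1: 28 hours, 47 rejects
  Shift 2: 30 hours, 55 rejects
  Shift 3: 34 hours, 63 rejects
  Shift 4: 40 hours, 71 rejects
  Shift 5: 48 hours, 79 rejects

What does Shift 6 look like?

Hours: 28, 30, 34, 40, 48 → 58 (differences are 2, 4, 6, … (increasing by 2 each time)).
Rejects goes 47, 55, 63, 71, 79 → 87 (+8 each step).
So the next row is 58 hours, 87 rejects.

58 hours, 87 rejects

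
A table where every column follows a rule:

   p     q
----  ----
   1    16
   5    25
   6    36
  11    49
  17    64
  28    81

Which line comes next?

Column p: each term is the sum of the two before it; 1, 5, 6, 11, 17, 28 → 45.
Column q — perfect squares: 4², 5², 6², …: 16, 25, 36, 49, 64, 81 → 100.
So the next line is 45  100.

45  100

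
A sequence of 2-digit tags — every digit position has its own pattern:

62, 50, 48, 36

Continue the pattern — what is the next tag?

24

For the first digit, −1 each step, mod 10: 6, 5, 4, 3 → 2.
Second digit: −2 each step, mod 10; 2, 0, 8, 6 → 4.
Combining the parts gives 24.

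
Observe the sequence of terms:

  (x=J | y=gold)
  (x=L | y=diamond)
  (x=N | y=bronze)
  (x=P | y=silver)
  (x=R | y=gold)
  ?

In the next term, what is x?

X: letters move forward 2 places in the alphabet; J, L, N, P, R → T.

T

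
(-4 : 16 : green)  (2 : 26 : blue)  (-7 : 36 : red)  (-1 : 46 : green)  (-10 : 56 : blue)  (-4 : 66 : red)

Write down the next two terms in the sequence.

(-13 : 76 : green), (-7 : 86 : blue)

First value goes -4, 2, -7, -1, -10, -4 → -13 → -7 (alternating steps +6, −9, +6, −9, …).
Second value goes 16, 26, 36, 46, 56, 66 → 76 → 86 (+10 each step).
Colour — repeats green → blue → red: green, blue, red, green, blue, red → green → blue.
So the next two terms are (-13 : 76 : green) and (-7 : 86 : blue).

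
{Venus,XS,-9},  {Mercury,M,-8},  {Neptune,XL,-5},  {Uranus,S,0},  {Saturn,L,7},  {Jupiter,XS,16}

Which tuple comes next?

{Mars,M,27}

For the planet, runs backward through the planets Mercury→Neptune: Venus, Mercury, Neptune, Uranus, Saturn, Jupiter → Mars.
Size: XS, M, XL, S, L, XS → M (repeats XS → M → XL → S → L).
Third component: -9, -8, -5, 0, 7, 16 → 27 (differences are 1, 3, 5, … (increasing by 2 each time)).
Combining the parts gives {Mars,M,27}.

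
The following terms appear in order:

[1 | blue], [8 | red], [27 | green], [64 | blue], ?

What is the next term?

[125 | red]

First part: perfect cubes: 1³, 2³, 3³, …, so 1, 8, 27, 64 → 125.
Colour: repeats blue → red → green; blue, red, green, blue → red.
Putting it together: [125 | red].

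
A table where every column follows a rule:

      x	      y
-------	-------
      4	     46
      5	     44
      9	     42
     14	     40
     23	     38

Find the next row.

37  36

Column x: 4, 5, 9, 14, 23 → 37 (each term is the sum of the two before it).
Column y: 46, 44, 42, 40, 38 → 36 (−2 each step).
So the next row is 37  36.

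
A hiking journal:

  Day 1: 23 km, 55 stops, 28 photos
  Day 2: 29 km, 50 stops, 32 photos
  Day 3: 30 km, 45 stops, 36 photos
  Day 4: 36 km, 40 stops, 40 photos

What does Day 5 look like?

37 km, 35 stops, 44 photos

Km: alternating steps +6, +1, +6, +1, …, so 23, 29, 30, 36 → 37.
Stops: −5 each step; 55, 50, 45, 40 → 35.
Photos goes 28, 32, 36, 40 → 44 (+4 each step).
So the next record is 37 km, 35 stops, 44 photos.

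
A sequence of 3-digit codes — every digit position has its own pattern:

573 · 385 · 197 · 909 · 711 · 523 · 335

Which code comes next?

First digit goes 5, 3, 1, 9, 7, 5, 3 → 1 (−2 each step, mod 10).
For the second digit, +1 each step, mod 10: 7, 8, 9, 0, 1, 2, 3 → 4.
Third digit: +2 each step, mod 10; 3, 5, 7, 9, 1, 3, 5 → 7.
Combining the parts gives 147.

147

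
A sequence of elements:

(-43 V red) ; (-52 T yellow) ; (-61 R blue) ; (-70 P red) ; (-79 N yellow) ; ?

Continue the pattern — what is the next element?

First component — −9 each step: -43, -52, -61, -70, -79 → -88.
Letter — letters move back 2 places in the alphabet: V, T, R, P, N → L.
For the colour, repeats red → yellow → blue: red, yellow, blue, red, yellow → blue.
Putting it together: (-88 L blue).

(-88 L blue)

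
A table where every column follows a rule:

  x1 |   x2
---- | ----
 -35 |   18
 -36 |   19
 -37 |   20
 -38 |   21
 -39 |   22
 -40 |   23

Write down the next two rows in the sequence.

-41  24; -42  25

Column x1: −1 each step, so -35, -36, -37, -38, -39, -40 → -41 → -42.
For the column x2, together with the column x1 always sums to -17: 18, 19, 20, 21, 22, 23 → 24 → 25.
Putting the parts together: -41  24 and then -42  25.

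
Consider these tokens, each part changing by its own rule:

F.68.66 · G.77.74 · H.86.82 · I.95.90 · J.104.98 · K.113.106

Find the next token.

For the letter, letters move forward 1 place in the alphabet: F, G, H, I, J, K → L.
Second component: +9 each step; 68, 77, 86, 95, 104, 113 → 122.
For the third component, +8 each step: 66, 74, 82, 90, 98, 106 → 114.
Putting it together: L.122.114.

L.122.114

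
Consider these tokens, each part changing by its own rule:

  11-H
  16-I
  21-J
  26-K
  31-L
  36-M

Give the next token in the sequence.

41-N

For the first component, +5 each step: 11, 16, 21, 26, 31, 36 → 41.
For the letter, letters move forward 1 place in the alphabet: H, I, J, K, L, M → N.
So the next token is 41-N.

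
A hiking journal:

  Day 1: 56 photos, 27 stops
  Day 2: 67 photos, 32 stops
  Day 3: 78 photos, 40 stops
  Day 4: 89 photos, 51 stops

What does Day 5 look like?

For the photos, +11 each step: 56, 67, 78, 89 → 100.
Stops goes 27, 32, 40, 51 → 65 (differences are 5, 8, 11, … (increasing by 3 each time)).
So the next row is 100 photos, 65 stops.

100 photos, 65 stops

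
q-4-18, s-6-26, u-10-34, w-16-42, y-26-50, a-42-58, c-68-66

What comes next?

Letter goes q, s, u, w, y, a, c → e (letters move forward 2 places in the alphabet, wrapping Z→A).
Second component: each term is the sum of the two before it, so 4, 6, 10, 16, 26, 42, 68 → 110.
Third component: +8 each step; 18, 26, 34, 42, 50, 58, 66 → 74.
So the next tag is e-110-74.

e-110-74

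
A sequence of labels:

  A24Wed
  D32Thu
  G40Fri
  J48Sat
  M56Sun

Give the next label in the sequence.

P64Mon

For the letter, letters move forward 3 places in the alphabet: A, D, G, J, M → P.
Second component: +8 each step, so 24, 32, 40, 48, 56 → 64.
Day: runs through the weekdays Mon→Sun; Wed, Thu, Fri, Sat, Sun → Mon.
So the next label is P64Mon.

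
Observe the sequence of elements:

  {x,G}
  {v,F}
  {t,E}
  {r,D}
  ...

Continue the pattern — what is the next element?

{p,C}

First letter: x, v, t, r → p (letters move back 2 places in the alphabet).
Second letter: G, F, E, D → C (letters move back 1 place in the alphabet).
So the next element is {p,C}.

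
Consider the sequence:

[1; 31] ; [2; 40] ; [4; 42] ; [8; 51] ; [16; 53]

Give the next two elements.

[32; 62], [64; 64]

First value: ×2 each step, so 1, 2, 4, 8, 16 → 32 → 64.
Second value: 31, 40, 42, 51, 53 → 62 → 64 (alternating steps +9, +2, +9, +2, …).
So the next two elements are [32; 62] and [64; 64].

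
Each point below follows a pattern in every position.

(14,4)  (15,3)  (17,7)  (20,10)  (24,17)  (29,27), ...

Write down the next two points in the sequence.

First slot: 14, 15, 17, 20, 24, 29 → 35 → 42 (differences are 1, 2, 3, … (increasing by 1 each time)).
Second slot: each term is the sum of the two before it; 4, 3, 7, 10, 17, 27 → 44 → 71.
So the next two points are (35,44) and (42,71).

(35,44), (42,71)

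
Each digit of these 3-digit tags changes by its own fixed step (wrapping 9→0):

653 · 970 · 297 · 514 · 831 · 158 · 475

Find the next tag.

First digit goes 6, 9, 2, 5, 8, 1, 4 → 7 (+3 each step, mod 10).
Second digit goes 5, 7, 9, 1, 3, 5, 7 → 9 (+2 each step, mod 10).
Third digit: −3 each step, mod 10, so 3, 0, 7, 4, 1, 8, 5 → 2.
Putting it together: 792.

792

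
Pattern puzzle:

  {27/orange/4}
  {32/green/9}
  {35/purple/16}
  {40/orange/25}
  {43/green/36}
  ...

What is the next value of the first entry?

48

First entry — alternating steps +5, +3, +5, +3, …: 27, 32, 35, 40, 43 → 48.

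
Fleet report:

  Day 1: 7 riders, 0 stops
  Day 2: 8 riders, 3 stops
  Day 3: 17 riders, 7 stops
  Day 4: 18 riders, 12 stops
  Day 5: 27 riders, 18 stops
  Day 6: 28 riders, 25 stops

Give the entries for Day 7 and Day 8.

37 riders, 33 stops; 38 riders, 42 stops

For the riders, alternating steps +1, +9, +1, +9, …: 7, 8, 17, 18, 27, 28 → 37 → 38.
Stops goes 0, 3, 7, 12, 18, 25 → 33 → 42 (differences are 3, 4, 5, … (increasing by 1 each time)).
So the next two records are 37 riders, 33 stops and 38 riders, 42 stops.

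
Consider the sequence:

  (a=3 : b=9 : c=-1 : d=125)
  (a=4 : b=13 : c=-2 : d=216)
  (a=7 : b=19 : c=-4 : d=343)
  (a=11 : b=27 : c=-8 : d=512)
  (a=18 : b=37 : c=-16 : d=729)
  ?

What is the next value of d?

1000

A: each term is the sum of the two before it, so 3, 4, 7, 11, 18 → 29.
B — differences are 4, 6, 8, … (increasing by 2 each time): 9, 13, 19, 27, 37 → 49.
C goes -1, -2, -4, -8, -16 → -32 (×2 each step).
D goes 125, 216, 343, 512, 729 → 1000 (perfect cubes: 5³, 6³, 7³, …).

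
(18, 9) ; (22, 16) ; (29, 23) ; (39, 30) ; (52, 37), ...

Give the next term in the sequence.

First part — differences are 4, 7, 10, … (increasing by 3 each time): 18, 22, 29, 39, 52 → 68.
Second part: 9, 16, 23, 30, 37 → 44 (+7 each step).
Putting it together: (68, 44).

(68, 44)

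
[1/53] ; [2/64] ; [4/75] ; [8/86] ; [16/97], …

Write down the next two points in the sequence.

[32/108], [64/119]

First slot goes 1, 2, 4, 8, 16 → 32 → 64 (×2 each step).
Second slot: +11 each step; 53, 64, 75, 86, 97 → 108 → 119.
Putting the parts together: [32/108] and then [64/119].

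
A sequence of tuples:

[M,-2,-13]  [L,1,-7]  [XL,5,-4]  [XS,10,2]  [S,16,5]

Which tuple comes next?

[M,23,11]

Size: runs through clothing sizes XS→XL; M, L, XL, XS, S → M.
For the second coordinate, differences are 3, 4, 5, … (increasing by 1 each time): -2, 1, 5, 10, 16 → 23.
Third coordinate: alternating steps +6, +3, +6, +3, …, so -13, -7, -4, 2, 5 → 11.
So the next tuple is [M,23,11].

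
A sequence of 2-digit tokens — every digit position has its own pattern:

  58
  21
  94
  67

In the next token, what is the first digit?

First digit: 5, 2, 9, 6 → 3 (−3 each step, mod 10).

3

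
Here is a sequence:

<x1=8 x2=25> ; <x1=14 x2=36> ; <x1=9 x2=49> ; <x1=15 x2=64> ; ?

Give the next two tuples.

<x1=10 x2=81>, <x1=16 x2=100>

For the x1, alternating steps +6, −5, +6, −5, …: 8, 14, 9, 15 → 10 → 16.
X2 — perfect squares: 5², 6², 7², …: 25, 36, 49, 64 → 81 → 100.
Putting the parts together: <x1=10 x2=81> and then <x1=16 x2=100>.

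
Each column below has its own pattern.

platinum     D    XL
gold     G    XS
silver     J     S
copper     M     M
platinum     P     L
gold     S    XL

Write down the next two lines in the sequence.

silver  V  XS; copper  Y  S

Metal: repeats platinum → gold → silver → copper; platinum, gold, silver, copper, platinum, gold → silver → copper.
Letter — letters move forward 3 places in the alphabet: D, G, J, M, P, S → V → Y.
Size — repeats XL → XS → S → M → L: XL, XS, S, M, L, XL → XS → S.
So the next two lines are silver  V  XS and copper  Y  S.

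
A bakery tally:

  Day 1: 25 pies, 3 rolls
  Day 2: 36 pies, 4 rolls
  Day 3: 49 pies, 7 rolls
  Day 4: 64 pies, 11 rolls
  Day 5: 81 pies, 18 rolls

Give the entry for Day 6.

Pies: perfect squares: 5², 6², 7², …; 25, 36, 49, 64, 81 → 100.
For the rolls, each term is the sum of the two before it: 3, 4, 7, 11, 18 → 29.
Combining the parts gives 100 pies, 29 rolls.

100 pies, 29 rolls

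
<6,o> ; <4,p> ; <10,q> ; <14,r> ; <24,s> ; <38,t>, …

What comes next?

First slot: 6, 4, 10, 14, 24, 38 → 62 (each term is the sum of the two before it).
Letter — letters move forward 1 place in the alphabet: o, p, q, r, s, t → u.
Putting it together: <62,u>.

<62,u>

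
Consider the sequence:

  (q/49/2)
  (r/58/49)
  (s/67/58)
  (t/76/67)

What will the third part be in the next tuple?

76

For the second part, +9 each step: 49, 58, 67, 76 → 85.
For the third part, always the previous value of the second part: 2, 49, 58, 67 → 76.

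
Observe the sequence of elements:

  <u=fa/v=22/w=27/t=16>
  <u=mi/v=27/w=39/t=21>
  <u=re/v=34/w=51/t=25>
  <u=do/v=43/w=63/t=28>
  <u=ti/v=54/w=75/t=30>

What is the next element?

U goes fa, mi, re, do, ti → la (runs backward through the solfège scale do→ti).
V goes 22, 27, 34, 43, 54 → 67 (differences are 5, 7, 9, … (increasing by 2 each time)).
W: +12 each step, so 27, 39, 51, 63, 75 → 87.
For the t, differences are 5, 4, 3, … (decreasing by 1 each time): 16, 21, 25, 28, 30 → 31.
Combining the parts gives <u=la/v=67/w=87/t=31>.

<u=la/v=67/w=87/t=31>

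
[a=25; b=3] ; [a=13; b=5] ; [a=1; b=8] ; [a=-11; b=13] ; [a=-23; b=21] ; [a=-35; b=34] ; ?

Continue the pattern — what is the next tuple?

[a=-47; b=55]

A: −12 each step; 25, 13, 1, -11, -23, -35 → -47.
For the b, each term is the sum of the two before it: 3, 5, 8, 13, 21, 34 → 55.
Combining the parts gives [a=-47; b=55].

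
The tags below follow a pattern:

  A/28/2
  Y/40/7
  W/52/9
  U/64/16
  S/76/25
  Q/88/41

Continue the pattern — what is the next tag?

O/100/66

Letter goes A, Y, W, U, S, Q → O (letters move back 2 places in the alphabet, wrapping A→Z).
For the second component, +12 each step: 28, 40, 52, 64, 76, 88 → 100.
For the third component, each term is the sum of the two before it: 2, 7, 9, 16, 25, 41 → 66.
Putting it together: O/100/66.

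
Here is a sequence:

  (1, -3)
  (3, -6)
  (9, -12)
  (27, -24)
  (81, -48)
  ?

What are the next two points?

First part: 1, 3, 9, 27, 81 → 243 → 729 (×3 each step).
Second part — ×2 each step: -3, -6, -12, -24, -48 → -96 → -192.
So the next two points are (243, -96) and (729, -192).

(243, -96), (729, -192)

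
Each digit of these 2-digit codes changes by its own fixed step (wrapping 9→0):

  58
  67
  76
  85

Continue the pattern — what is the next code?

For the first digit, +1 each step, mod 10: 5, 6, 7, 8 → 9.
Second digit goes 8, 7, 6, 5 → 4 (−1 each step, mod 10).
So the next code is 94.

94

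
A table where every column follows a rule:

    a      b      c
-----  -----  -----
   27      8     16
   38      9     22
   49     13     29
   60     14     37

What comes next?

Column a — +11 each step: 27, 38, 49, 60 → 71.
Column b goes 8, 9, 13, 14 → 18 (alternating steps +1, +4, +1, +4, …).
Column c: 16, 22, 29, 37 → 46 (differences are 6, 7, 8, … (increasing by 1 each time)).
So the next row is 71  18  46.

71  18  46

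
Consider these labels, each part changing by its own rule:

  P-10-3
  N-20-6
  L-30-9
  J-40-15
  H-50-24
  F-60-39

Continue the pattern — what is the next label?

Letter — letters move back 2 places in the alphabet: P, N, L, J, H, F → D.
Second component — +10 each step: 10, 20, 30, 40, 50, 60 → 70.
Third component — each term is the sum of the two before it: 3, 6, 9, 15, 24, 39 → 63.
Putting it together: D-70-63.

D-70-63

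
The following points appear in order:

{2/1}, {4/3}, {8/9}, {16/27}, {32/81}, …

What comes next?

{64/243}

First slot: ×2 each step; 2, 4, 8, 16, 32 → 64.
Second slot — ×3 each step: 1, 3, 9, 27, 81 → 243.
Putting it together: {64/243}.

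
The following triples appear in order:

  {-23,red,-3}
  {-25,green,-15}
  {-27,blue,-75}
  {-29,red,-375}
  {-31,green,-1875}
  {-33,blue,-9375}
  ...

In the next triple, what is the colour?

red

Colour goes red, green, blue, red, green, blue → red (repeats red → green → blue).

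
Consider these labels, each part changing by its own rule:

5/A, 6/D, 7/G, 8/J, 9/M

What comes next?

10/P

First component goes 5, 6, 7, 8, 9 → 10 (+1 each step).
Letter: letters move forward 3 places in the alphabet, so A, D, G, J, M → P.
So the next label is 10/P.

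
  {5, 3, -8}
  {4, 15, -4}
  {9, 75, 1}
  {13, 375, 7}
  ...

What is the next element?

{22, 1875, 14}

First entry — each term is the sum of the two before it: 5, 4, 9, 13 → 22.
Second entry: ×5 each step; 3, 15, 75, 375 → 1875.
Third entry — differences are 4, 5, 6, … (increasing by 1 each time): -8, -4, 1, 7 → 14.
Putting it together: {22, 1875, 14}.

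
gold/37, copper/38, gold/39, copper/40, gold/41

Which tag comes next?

Metal: alternates gold ↔ copper, so gold, copper, gold, copper, gold → copper.
Second component: +1 each step, so 37, 38, 39, 40, 41 → 42.
Putting it together: copper/42.

copper/42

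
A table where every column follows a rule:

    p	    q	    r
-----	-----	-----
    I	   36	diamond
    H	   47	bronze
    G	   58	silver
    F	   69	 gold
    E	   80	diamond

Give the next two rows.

Column p: letters move back 1 place in the alphabet; I, H, G, F, E → D → C.
Column q: 36, 47, 58, 69, 80 → 91 → 102 (+11 each step).
Column r: repeats diamond → bronze → silver → gold; diamond, bronze, silver, gold, diamond → bronze → silver.
Putting the parts together: D  91  bronze and then C  102  silver.

D  91  bronze; C  102  silver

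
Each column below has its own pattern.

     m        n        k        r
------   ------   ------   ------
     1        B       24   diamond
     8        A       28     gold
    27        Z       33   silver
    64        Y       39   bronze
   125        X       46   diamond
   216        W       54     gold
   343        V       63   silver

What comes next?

Column m: perfect cubes: 1³, 2³, 3³, …; 1, 8, 27, 64, 125, 216, 343 → 512.
For the column n, letters move back 1 place in the alphabet, wrapping A→Z: B, A, Z, Y, X, W, V → U.
Column k — differences are 4, 5, 6, … (increasing by 1 each time): 24, 28, 33, 39, 46, 54, 63 → 73.
Column r: repeats diamond → gold → silver → bronze; diamond, gold, silver, bronze, diamond, gold, silver → bronze.
Combining the parts gives 512  U  73  bronze.

512  U  73  bronze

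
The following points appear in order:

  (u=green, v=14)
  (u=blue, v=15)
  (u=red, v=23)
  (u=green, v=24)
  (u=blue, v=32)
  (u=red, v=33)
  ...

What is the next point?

U goes green, blue, red, green, blue, red → green (repeats green → blue → red).
V: alternating steps +1, +8, +1, +8, …; 14, 15, 23, 24, 32, 33 → 41.
Putting it together: (u=green, v=41).

(u=green, v=41)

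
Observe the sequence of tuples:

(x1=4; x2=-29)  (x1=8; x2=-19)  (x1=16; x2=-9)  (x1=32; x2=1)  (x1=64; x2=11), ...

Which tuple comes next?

X1 — ×2 each step: 4, 8, 16, 32, 64 → 128.
X2: +10 each step; -29, -19, -9, 1, 11 → 21.
Combining the parts gives (x1=128; x2=21).

(x1=128; x2=21)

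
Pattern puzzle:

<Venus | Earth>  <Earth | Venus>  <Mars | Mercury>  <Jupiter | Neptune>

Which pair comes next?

First planet — runs through the planets Mercury→Neptune: Venus, Earth, Mars, Jupiter → Saturn.
For the second planet, runs backward through the planets Mercury→Neptune: Earth, Venus, Mercury, Neptune → Uranus.
Combining the parts gives <Saturn | Uranus>.

<Saturn | Uranus>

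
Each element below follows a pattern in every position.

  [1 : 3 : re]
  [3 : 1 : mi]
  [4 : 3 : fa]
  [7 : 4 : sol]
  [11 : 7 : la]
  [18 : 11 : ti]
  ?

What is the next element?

[29 : 18 : do]

First coordinate: each term is the sum of the two before it, so 1, 3, 4, 7, 11, 18 → 29.
For the second coordinate, always the previous value of the first coordinate: 3, 1, 3, 4, 7, 11 → 18.
For the note, runs through the solfège scale do→ti: re, mi, fa, sol, la, ti → do.
Putting it together: [29 : 18 : do].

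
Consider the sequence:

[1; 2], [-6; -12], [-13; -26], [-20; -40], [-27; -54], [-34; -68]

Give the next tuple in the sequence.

First value — −7 each step: 1, -6, -13, -20, -27, -34 → -41.
Second value: always 2 × the first value, so 2, -12, -26, -40, -54, -68 → -82.
So the next tuple is [-41; -82].

[-41; -82]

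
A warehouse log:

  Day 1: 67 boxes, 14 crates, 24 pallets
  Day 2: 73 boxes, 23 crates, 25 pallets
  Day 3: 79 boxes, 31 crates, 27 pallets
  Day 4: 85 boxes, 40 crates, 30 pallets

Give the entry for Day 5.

For the boxes, +6 each step: 67, 73, 79, 85 → 91.
Crates — alternating steps +9, +8, +9, +8, …: 14, 23, 31, 40 → 48.
For the pallets, differences are 1, 2, 3, … (increasing by 1 each time): 24, 25, 27, 30 → 34.
Putting it together: 91 boxes, 48 crates, 34 pallets.

91 boxes, 48 crates, 34 pallets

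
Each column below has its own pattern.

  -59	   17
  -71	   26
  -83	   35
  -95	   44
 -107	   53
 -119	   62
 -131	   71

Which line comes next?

First component: −12 each step; -59, -71, -83, -95, -107, -119, -131 → -143.
Second component — +9 each step: 17, 26, 35, 44, 53, 62, 71 → 80.
So the next line is -143  80.

-143  80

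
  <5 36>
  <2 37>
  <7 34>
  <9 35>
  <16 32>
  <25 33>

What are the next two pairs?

First component — each term is the sum of the two before it: 5, 2, 7, 9, 16, 25 → 41 → 66.
Second component: 36, 37, 34, 35, 32, 33 → 30 → 31 (alternating steps +1, −3, +1, −3, …).
So the next two pairs are <41 30> and <66 31>.

<41 30>, <66 31>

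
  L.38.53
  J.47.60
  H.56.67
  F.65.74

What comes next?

For the letter, letters move back 2 places in the alphabet: L, J, H, F → D.
Second component: 38, 47, 56, 65 → 74 (+9 each step).
Third component: +7 each step, so 53, 60, 67, 74 → 81.
Combining the parts gives D.74.81.

D.74.81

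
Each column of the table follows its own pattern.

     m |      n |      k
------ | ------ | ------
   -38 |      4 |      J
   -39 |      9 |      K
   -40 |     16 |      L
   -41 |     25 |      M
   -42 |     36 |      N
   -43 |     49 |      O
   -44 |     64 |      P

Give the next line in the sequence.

Column m: -38, -39, -40, -41, -42, -43, -44 → -45 (−1 each step).
Column n — perfect squares: 2², 3², 4², …: 4, 9, 16, 25, 36, 49, 64 → 81.
For the column k, letters move forward 1 place in the alphabet: J, K, L, M, N, O, P → Q.
Combining the parts gives -45  81  Q.

-45  81  Q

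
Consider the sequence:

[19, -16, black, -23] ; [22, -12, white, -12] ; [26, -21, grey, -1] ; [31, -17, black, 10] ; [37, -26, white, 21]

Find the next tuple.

First slot: differences are 3, 4, 5, … (increasing by 1 each time), so 19, 22, 26, 31, 37 → 44.
Second slot: alternating steps +4, −9, +4, −9, …; -16, -12, -21, -17, -26 → -22.
For the shade, repeats black → white → grey: black, white, grey, black, white → grey.
Fourth slot goes -23, -12, -1, 10, 21 → 32 (+11 each step).
Combining the parts gives [44, -22, grey, 32].

[44, -22, grey, 32]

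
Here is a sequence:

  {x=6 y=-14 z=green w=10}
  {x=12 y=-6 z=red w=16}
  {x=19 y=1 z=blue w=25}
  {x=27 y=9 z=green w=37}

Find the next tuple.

X goes 6, 12, 19, 27 → 36 (differences are 6, 7, 8, … (increasing by 1 each time)).
Y goes -14, -6, 1, 9 → 16 (alternating steps +8, +7, +8, +7, …).
For the z, repeats green → red → blue: green, red, blue, green → red.
For the w, differences are 6, 9, 12, … (increasing by 3 each time): 10, 16, 25, 37 → 52.
Putting it together: {x=36 y=16 z=red w=52}.

{x=36 y=16 z=red w=52}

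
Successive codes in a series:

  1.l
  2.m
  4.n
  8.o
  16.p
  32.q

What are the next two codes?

First component: ×2 each step, so 1, 2, 4, 8, 16, 32 → 64 → 128.
Letter: l, m, n, o, p, q → r → s (letters move forward 1 place in the alphabet).
So the next two codes are 64.r and 128.s.

64.r, 128.s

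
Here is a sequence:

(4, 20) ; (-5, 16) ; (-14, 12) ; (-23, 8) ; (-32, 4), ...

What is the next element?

First entry: −9 each step, so 4, -5, -14, -23, -32 → -41.
Second entry — −4 each step: 20, 16, 12, 8, 4 → 0.
Putting it together: (-41, 0).

(-41, 0)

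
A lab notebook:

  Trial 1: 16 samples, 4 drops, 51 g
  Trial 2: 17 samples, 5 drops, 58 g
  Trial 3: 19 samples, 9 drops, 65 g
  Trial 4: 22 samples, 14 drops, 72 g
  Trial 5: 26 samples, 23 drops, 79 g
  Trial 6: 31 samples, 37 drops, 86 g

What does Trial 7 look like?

37 samples, 60 drops, 93 g

Samples: 16, 17, 19, 22, 26, 31 → 37 (differences are 1, 2, 3, … (increasing by 1 each time)).
For the drops, each term is the sum of the two before it: 4, 5, 9, 14, 23, 37 → 60.
G: 51, 58, 65, 72, 79, 86 → 93 (+7 each step).
So the next line is 37 samples, 60 drops, 93 g.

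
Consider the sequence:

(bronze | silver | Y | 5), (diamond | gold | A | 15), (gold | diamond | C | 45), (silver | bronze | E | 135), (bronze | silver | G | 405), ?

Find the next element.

(diamond | gold | I | 1215)

First rank goes bronze, diamond, gold, silver, bronze → diamond (repeats bronze → diamond → gold → silver).
Second rank goes silver, gold, diamond, bronze, silver → gold (repeats silver → gold → diamond → bronze).
Letter: letters move forward 2 places in the alphabet, wrapping Z→A, so Y, A, C, E, G → I.
For the fourth value, ×3 each step: 5, 15, 45, 135, 405 → 1215.
Combining the parts gives (diamond | gold | I | 1215).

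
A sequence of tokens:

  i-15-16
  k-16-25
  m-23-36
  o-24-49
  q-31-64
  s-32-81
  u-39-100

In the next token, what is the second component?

Second component: alternating steps +1, +7, +1, +7, …, so 15, 16, 23, 24, 31, 32, 39 → 40.

40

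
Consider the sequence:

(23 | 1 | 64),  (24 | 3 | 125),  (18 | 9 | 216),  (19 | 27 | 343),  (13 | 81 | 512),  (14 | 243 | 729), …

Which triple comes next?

(8 | 729 | 1000)

First part goes 23, 24, 18, 19, 13, 14 → 8 (alternating steps +1, −6, +1, −6, …).
Second part goes 1, 3, 9, 27, 81, 243 → 729 (×3 each step).
Third part goes 64, 125, 216, 343, 512, 729 → 1000 (perfect cubes: 4³, 5³, 6³, …).
So the next triple is (8 | 729 | 1000).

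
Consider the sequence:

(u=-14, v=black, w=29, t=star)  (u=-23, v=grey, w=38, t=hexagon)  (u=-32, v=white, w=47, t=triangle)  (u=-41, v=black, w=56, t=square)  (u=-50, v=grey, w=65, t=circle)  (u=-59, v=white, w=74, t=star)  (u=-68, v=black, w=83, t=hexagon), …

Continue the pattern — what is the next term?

(u=-77, v=grey, w=92, t=triangle)

U — −9 each step: -14, -23, -32, -41, -50, -59, -68 → -77.
V goes black, grey, white, black, grey, white, black → grey (repeats black → grey → white).
W: together with the u always sums to 15; 29, 38, 47, 56, 65, 74, 83 → 92.
For the t, repeats star → hexagon → triangle → square → circle: star, hexagon, triangle, square, circle, star, hexagon → triangle.
Putting it together: (u=-77, v=grey, w=92, t=triangle).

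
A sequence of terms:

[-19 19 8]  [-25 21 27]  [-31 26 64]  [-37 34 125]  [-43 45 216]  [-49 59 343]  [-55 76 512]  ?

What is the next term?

First part goes -19, -25, -31, -37, -43, -49, -55 → -61 (−6 each step).
Second part goes 19, 21, 26, 34, 45, 59, 76 → 96 (differences are 2, 5, 8, … (increasing by 3 each time)).
For the third part, perfect cubes: 2³, 3³, 4³, …: 8, 27, 64, 125, 216, 343, 512 → 729.
So the next term is [-61 96 729].

[-61 96 729]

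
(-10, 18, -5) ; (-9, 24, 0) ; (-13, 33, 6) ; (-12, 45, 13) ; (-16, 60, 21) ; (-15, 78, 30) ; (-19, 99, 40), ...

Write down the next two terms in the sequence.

(-18, 123, 51), (-22, 150, 63)

First entry: -10, -9, -13, -12, -16, -15, -19 → -18 → -22 (alternating steps +1, −4, +1, −4, …).
Second entry: 18, 24, 33, 45, 60, 78, 99 → 123 → 150 (differences are 6, 9, 12, … (increasing by 3 each time)).
Third entry goes -5, 0, 6, 13, 21, 30, 40 → 51 → 63 (differences are 5, 6, 7, … (increasing by 1 each time)).
Putting the parts together: (-18, 123, 51) and then (-22, 150, 63).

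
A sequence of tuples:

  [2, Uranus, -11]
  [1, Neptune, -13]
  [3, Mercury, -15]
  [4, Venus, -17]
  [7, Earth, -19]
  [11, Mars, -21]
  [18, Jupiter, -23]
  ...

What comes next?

First slot — each term is the sum of the two before it: 2, 1, 3, 4, 7, 11, 18 → 29.
Planet goes Uranus, Neptune, Mercury, Venus, Earth, Mars, Jupiter → Saturn (runs through the planets Mercury→Neptune).
Third slot: −2 each step; -11, -13, -15, -17, -19, -21, -23 → -25.
Putting it together: [29, Saturn, -25].

[29, Saturn, -25]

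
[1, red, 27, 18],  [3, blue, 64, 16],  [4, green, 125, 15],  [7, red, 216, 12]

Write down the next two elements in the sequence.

[11, blue, 343, 8], [18, green, 512, 1]

First part: each term is the sum of the two before it, so 1, 3, 4, 7 → 11 → 18.
Colour: repeats red → blue → green; red, blue, green, red → blue → green.
Third part: perfect cubes: 3³, 4³, 5³, …; 27, 64, 125, 216 → 343 → 512.
Fourth part: together with the first part always sums to 19, so 18, 16, 15, 12 → 8 → 1.
So the next two elements are [11, blue, 343, 8] and [18, green, 512, 1].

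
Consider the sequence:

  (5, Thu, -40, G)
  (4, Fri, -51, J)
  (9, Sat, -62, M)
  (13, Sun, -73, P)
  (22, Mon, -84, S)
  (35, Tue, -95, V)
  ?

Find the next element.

For the first value, each term is the sum of the two before it: 5, 4, 9, 13, 22, 35 → 57.
Day goes Thu, Fri, Sat, Sun, Mon, Tue → Wed (runs through the weekdays Mon→Sun).
Third value — −11 each step: -40, -51, -62, -73, -84, -95 → -106.
Letter: G, J, M, P, S, V → Y (letters move forward 3 places in the alphabet).
Putting it together: (57, Wed, -106, Y).

(57, Wed, -106, Y)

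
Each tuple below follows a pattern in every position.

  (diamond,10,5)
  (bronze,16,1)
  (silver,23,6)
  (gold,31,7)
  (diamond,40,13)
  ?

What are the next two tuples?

(bronze,50,20), (silver,61,33)

For the rank, repeats diamond → bronze → silver → gold: diamond, bronze, silver, gold, diamond → bronze → silver.
Second component: 10, 16, 23, 31, 40 → 50 → 61 (differences are 6, 7, 8, … (increasing by 1 each time)).
Third component — each term is the sum of the two before it: 5, 1, 6, 7, 13 → 20 → 33.
So the next two tuples are (bronze,50,20) and (silver,61,33).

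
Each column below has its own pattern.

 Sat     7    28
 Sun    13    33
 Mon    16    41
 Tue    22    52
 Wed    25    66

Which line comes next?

Thu  31  83

Day — runs through the weekdays Mon→Sun: Sat, Sun, Mon, Tue, Wed → Thu.
Second component: 7, 13, 16, 22, 25 → 31 (alternating steps +6, +3, +6, +3, …).
Third component: 28, 33, 41, 52, 66 → 83 (differences are 5, 8, 11, … (increasing by 3 each time)).
Putting it together: Thu  31  83.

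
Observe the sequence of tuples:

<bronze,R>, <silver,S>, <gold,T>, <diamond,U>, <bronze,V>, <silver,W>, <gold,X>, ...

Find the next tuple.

<diamond,Y>

Rank: repeats bronze → silver → gold → diamond, so bronze, silver, gold, diamond, bronze, silver, gold → diamond.
Letter: R, S, T, U, V, W, X → Y (letters move forward 1 place in the alphabet).
Combining the parts gives <diamond,Y>.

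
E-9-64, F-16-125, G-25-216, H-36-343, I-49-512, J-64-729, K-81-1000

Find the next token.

L-100-1331

Letter: letters move forward 1 place in the alphabet, so E, F, G, H, I, J, K → L.
For the second component, perfect squares: 3², 4², 5², …: 9, 16, 25, 36, 49, 64, 81 → 100.
Third component goes 64, 125, 216, 343, 512, 729, 1000 → 1331 (perfect cubes: 4³, 5³, 6³, …).
Putting it together: L-100-1331.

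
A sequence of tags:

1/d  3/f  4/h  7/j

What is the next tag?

First component: each term is the sum of the two before it, so 1, 3, 4, 7 → 11.
For the letter, letters move forward 2 places in the alphabet: d, f, h, j → l.
So the next tag is 11/l.

11/l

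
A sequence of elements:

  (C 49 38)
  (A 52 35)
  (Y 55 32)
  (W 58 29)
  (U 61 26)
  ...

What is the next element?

Letter goes C, A, Y, W, U → S (letters move back 2 places in the alphabet, wrapping A→Z).
Second entry: +3 each step; 49, 52, 55, 58, 61 → 64.
Third entry: together with the second entry always sums to 87; 38, 35, 32, 29, 26 → 23.
Combining the parts gives (S 64 23).

(S 64 23)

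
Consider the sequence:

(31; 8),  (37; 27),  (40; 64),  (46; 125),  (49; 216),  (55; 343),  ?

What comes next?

(58; 512)

First coordinate: alternating steps +6, +3, +6, +3, …, so 31, 37, 40, 46, 49, 55 → 58.
Second coordinate — perfect cubes: 2³, 3³, 4³, …: 8, 27, 64, 125, 216, 343 → 512.
So the next element is (58; 512).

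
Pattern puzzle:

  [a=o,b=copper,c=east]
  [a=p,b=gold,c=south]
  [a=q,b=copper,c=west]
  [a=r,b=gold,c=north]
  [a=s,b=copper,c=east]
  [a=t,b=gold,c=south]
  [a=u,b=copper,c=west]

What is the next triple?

A — letters move forward 1 place in the alphabet: o, p, q, r, s, t, u → v.
B: alternates copper ↔ gold, so copper, gold, copper, gold, copper, gold, copper → gold.
C: repeats east → south → west → north; east, south, west, north, east, south, west → north.
So the next triple is [a=v,b=gold,c=north].

[a=v,b=gold,c=north]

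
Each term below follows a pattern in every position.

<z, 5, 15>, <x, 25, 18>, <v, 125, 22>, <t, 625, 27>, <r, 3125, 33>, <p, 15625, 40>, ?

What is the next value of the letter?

For the letter, letters move back 2 places in the alphabet: z, x, v, t, r, p → n.

n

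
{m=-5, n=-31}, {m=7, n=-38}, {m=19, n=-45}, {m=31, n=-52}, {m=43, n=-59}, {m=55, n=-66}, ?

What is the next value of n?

N: −7 each step, so -31, -38, -45, -52, -59, -66 → -73.

-73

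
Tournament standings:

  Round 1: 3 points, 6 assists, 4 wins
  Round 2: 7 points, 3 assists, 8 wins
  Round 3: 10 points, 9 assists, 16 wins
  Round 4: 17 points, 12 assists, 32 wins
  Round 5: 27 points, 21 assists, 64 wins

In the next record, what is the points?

Points: 3, 7, 10, 17, 27 → 44 (each term is the sum of the two before it).

44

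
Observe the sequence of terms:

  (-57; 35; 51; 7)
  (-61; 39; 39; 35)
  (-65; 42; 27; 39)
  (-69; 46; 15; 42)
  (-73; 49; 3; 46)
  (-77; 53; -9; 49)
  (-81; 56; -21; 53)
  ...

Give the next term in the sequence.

(-85; 60; -33; 56)

First value — −4 each step: -57, -61, -65, -69, -73, -77, -81 → -85.
Second value — alternating steps +4, +3, +4, +3, …: 35, 39, 42, 46, 49, 53, 56 → 60.
Third value goes 51, 39, 27, 15, 3, -9, -21 → -33 (−12 each step).
Fourth value: always the previous value of the second value, so 7, 35, 39, 42, 46, 49, 53 → 56.
Combining the parts gives (-85; 60; -33; 56).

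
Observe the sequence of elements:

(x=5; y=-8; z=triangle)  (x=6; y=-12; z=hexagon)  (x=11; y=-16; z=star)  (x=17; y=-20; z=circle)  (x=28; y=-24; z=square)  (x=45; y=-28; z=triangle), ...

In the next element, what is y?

X goes 5, 6, 11, 17, 28, 45 → 73 (each term is the sum of the two before it).
Y: −4 each step; -8, -12, -16, -20, -24, -28 → -32.
Z — repeats triangle → hexagon → star → circle → square: triangle, hexagon, star, circle, square, triangle → hexagon.

-32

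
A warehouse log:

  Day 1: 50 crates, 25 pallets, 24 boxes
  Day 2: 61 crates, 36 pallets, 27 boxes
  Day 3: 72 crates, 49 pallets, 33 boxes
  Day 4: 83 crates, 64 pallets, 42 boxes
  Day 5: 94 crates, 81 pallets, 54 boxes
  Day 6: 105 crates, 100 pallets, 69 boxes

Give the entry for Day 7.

Crates goes 50, 61, 72, 83, 94, 105 → 116 (+11 each step).
For the pallets, perfect squares: 5², 6², 7², …: 25, 36, 49, 64, 81, 100 → 121.
Boxes: 24, 27, 33, 42, 54, 69 → 87 (differences are 3, 6, 9, … (increasing by 3 each time)).
Combining the parts gives 116 crates, 121 pallets, 87 boxes.

116 crates, 121 pallets, 87 boxes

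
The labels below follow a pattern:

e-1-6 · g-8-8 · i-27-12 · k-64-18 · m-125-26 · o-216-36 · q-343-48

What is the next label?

Letter: letters move forward 2 places in the alphabet; e, g, i, k, m, o, q → s.
Second component: perfect cubes: 1³, 2³, 3³, …; 1, 8, 27, 64, 125, 216, 343 → 512.
Third component — differences are 2, 4, 6, … (increasing by 2 each time): 6, 8, 12, 18, 26, 36, 48 → 62.
Combining the parts gives s-512-62.

s-512-62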